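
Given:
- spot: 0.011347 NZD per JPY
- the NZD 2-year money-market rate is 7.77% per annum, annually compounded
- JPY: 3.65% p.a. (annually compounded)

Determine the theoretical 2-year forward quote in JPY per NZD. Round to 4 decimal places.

T = 2 years.
Growth of 1 NZD over T: (1 + 0.0777)^2 = 1.16143729.
JPY growth factor: (1 + 0.0365)^2 = 1.07433225.
Forward (NZD per JPY) = 0.011347 × 1.16143729 / 1.07433225 = 0.012266996.
Invert for JPY per NZD: 1 / 0.012266996 = 81.5196.

81.5196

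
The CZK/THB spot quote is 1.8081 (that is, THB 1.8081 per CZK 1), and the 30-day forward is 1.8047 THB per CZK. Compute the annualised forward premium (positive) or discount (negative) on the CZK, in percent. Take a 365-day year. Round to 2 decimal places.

T = 30/365 years.
(F − S)/S = (1.8047 − 1.8081)/1.8081 = -0.0018804.
×(1/T) gives -2.29% p.a.

-2.29%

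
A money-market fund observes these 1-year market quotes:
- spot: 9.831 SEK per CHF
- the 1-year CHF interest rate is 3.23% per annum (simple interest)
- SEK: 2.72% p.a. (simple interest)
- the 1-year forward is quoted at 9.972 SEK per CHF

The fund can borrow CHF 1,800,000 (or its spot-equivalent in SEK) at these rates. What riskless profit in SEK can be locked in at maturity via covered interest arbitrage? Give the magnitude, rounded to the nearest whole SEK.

T = 1 year.
Route A — deposit CHF, sell forward: 1,800,000 × 1.032300 × 9.972 = SEK 18,529,372.08.
Route B — convert at spot, deposit SEK: 1,800,000 × 9.831 × 1.027200 = SEK 18,177,125.76.
The quoted forward overvalues CHF, so borrow SEK, buy CHF at spot, deposit the CHF at 3.23%, and sell the proceeds forward at 9.972.
Arbitrage profit = |18,529,372.08 − 18,177,125.76| = SEK 352,246.

SEK 352,246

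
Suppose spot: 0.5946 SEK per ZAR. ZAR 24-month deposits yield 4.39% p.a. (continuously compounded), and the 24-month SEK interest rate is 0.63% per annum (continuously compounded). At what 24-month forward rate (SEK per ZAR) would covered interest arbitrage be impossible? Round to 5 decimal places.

T = 2 years.
SEK growth factor: e^(0.0063×2) = 1.0126797.
Growth of 1 ZAR over T: e^(0.0439×2) = 1.0917697.
Forward (SEK per ZAR) = 0.5946 × 1.0126797 / 1.0917697 = 0.5515260.

0.55153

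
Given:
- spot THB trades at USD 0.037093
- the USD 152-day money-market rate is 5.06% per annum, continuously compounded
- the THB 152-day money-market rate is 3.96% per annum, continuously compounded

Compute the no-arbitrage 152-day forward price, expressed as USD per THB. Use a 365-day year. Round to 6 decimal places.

T = 152/365 years.
Growth of 1 USD over T: e^(0.0506×152/365) = 1.0212954.
Growth of 1 THB over T: e^(0.0396×152/365) = 1.0166277.
CIP: F = S · (grow USD)/(grow THB) = 0.037093 × 1.0212954/1.0166277 = 0.03726331 USD per THB.

0.037263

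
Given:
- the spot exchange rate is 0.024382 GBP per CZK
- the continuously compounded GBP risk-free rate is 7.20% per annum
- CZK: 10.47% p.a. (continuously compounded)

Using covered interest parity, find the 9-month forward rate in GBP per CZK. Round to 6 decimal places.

0.023791

T = 9/12 years.
GBP growth factor: e^(0.0720×9/12) = 1.0554846.
CZK accumulates by e^(0.1047×9/12) = 1.0816904.
Forward (GBP per CZK) = 0.024382 × 1.0554846 / 1.0816904 = 0.02379130.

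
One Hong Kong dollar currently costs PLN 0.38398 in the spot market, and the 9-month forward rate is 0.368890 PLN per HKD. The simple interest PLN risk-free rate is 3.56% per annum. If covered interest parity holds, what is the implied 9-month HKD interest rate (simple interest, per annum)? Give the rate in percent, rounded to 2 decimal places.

9.16%

T = 9/12 years.
By CIP, F/S equals the PLN-to-HKD growth ratio: 0.36889/0.38398 = 0.9607011.
PLN growth factor: 1 + 0.0356×9/12 = 1.026700.
Hence g_HKD = 1.0686987.
r = (1.0686987 − 1)/(9/12) = 0.091598 → 9.16%.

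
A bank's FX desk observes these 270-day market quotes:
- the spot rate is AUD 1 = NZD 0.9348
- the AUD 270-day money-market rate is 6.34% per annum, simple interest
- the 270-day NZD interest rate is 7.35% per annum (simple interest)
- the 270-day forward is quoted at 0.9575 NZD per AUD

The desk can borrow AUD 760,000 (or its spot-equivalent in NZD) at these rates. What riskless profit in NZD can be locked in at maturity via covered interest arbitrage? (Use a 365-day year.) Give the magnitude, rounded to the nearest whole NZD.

NZD 12,753

T = 270/365 years.
Route A — deposit AUD, sell forward: 760,000 × 1.04689863 × 0.9575 = NZD 761,828.13.
Route B — convert at spot, deposit NZD: 760,000 × 0.9348 × 1.05436986 = NZD 749,074.96.
The quoted forward overvalues AUD, so borrow NZD, buy AUD at spot, deposit the AUD at 6.34%, and sell the proceeds forward at 0.9575.
Profit = 761,828.13 − 749,074.96 = NZD 12,753.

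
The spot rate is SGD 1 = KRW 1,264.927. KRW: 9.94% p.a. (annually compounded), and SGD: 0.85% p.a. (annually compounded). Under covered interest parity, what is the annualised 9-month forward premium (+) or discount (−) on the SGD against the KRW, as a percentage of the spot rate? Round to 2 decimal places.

T = 9/12 years.
CIP forward (KRW per SGD) = 1264.927 × 1.0736601/1.0063683 = 1349.507580.
Annualised premium = (F − S)/S × (1/T) = (1349.507580 − 1264.927)/1264.927 ÷ (9/12) = 8.92%.

+8.92%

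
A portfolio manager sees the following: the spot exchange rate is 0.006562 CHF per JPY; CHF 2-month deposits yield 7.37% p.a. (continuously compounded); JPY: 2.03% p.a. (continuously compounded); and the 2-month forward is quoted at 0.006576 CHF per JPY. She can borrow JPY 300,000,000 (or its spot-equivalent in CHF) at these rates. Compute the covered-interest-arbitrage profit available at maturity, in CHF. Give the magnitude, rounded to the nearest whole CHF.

T = 2/12 years.
Keep in JPY, deliver into the forward: 300,000,000·1.003389063·0.006576 = CHF 1,979,485.94.
Swap to CHF now, deposit: 300,000,000·0.006562·1.012359083 = CHF 1,992,930.09.
The quoted forward undervalues JPY, so borrow JPY, convert to CHF at spot, deposit the CHF at 7.37%, and buy JPY forward at 0.006576 to cover the loan.
Arbitrage profit = |1,979,485.94 − 1,992,930.09| = CHF 13,444.

CHF 13,444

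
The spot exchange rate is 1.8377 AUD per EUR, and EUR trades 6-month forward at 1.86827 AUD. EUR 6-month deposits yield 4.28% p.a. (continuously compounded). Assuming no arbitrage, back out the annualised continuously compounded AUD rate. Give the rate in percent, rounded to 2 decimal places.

7.58%

T = 6/12 years.
By CIP, F/S equals the AUD-to-EUR growth ratio: 1.86827/1.8377 = 1.0166349.
EUR growth factor: e^(0.0428×6/12) = 1.0216306.
That pins the AUD growth at 1.0386253.
Take logs: ln 1.0386253 / (6/12) = 0.075796, so 7.58%.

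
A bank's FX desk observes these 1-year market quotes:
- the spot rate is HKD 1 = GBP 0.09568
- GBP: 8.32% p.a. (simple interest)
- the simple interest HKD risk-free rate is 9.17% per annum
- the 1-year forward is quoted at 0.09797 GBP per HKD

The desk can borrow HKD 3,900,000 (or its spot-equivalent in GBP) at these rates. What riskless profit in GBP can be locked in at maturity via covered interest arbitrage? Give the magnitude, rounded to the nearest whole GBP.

T = 1 year.
Route A — deposit HKD, sell forward: 3,900,000 × 1.091700 × 0.09797 = GBP 417,120.01.
Route B — convert at spot, deposit GBP: 3,900,000 × 0.09568 × 1.083200 = GBP 404,198.25.
The quoted forward overvalues HKD, so borrow GBP, buy HKD at spot, deposit the HKD at 9.17%, and sell the proceeds forward at 0.09797.
The gap between the two covered legs is GBP 12,922.

GBP 12,922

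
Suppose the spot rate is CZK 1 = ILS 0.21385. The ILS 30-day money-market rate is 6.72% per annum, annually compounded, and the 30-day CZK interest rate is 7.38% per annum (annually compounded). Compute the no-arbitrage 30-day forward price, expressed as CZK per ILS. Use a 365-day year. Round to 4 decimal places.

T = 30/365 years.
ILS growth factor: (1 + 0.0672)^(30/365) = 1.0053599.
Growth of 1 CZK over T: (1 + 0.0738)^(30/365) = 1.0058695.
Forward (ILS per CZK) = 0.21385 × 1.0053599 / 1.0058695 = 0.2137417.
Invert for CZK per ILS: 1 / 0.2137417 = 4.6785.

4.6785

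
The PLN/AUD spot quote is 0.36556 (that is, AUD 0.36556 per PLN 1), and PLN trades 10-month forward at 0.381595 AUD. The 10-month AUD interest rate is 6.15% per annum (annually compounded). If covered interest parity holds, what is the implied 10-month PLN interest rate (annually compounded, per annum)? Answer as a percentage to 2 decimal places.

0.82%

T = 10/12 years.
CIP gives F = S · g_AUD/g_PLN, so g_AUD/g_PLN = 0.381595/0.36556 = 1.0438642.
The AUD side grows by (1 + 0.0615)^(10/12) = 1.0509934.
That pins the PLN growth at 1.0068296.
Annualise: 1.0068296^(12/10) − 1 = 0.008201 = 0.82%.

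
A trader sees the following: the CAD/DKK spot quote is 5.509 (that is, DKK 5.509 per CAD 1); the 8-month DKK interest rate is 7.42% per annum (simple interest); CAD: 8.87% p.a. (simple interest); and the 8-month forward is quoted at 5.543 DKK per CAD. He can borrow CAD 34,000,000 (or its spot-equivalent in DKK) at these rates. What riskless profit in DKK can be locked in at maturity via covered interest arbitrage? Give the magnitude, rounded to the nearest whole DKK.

DKK 3,034,983

T = 8/12 years.
Invest the CAD and cover forward: 34,000,000 × 1.05913333333 × 5.543 = DKK 199,606,386.27.
Convert at spot and invest in DKK: 34,000,000 × 5.509 × 1.04946666667 = DKK 196,571,403.47.
The quoted forward overvalues CAD, so borrow DKK, buy CAD at spot, deposit the CAD at 8.87%, and sell the proceeds forward at 5.543.
Profit = 199,606,386.27 − 196,571,403.47 = DKK 3,034,983.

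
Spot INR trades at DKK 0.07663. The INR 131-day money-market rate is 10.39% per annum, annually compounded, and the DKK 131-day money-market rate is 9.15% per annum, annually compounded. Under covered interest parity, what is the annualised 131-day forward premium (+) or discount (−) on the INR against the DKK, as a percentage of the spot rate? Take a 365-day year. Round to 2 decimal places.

-1.13%

T = 131/365 years.
CIP forward (DKK per INR) = 0.07663 × 1.031922/1.0361143 = 0.07631994.
(F − S)/S ÷ T = (0.07631994 − 0.07663)/0.07663/(131/365) = -0.011274 → -1.13%.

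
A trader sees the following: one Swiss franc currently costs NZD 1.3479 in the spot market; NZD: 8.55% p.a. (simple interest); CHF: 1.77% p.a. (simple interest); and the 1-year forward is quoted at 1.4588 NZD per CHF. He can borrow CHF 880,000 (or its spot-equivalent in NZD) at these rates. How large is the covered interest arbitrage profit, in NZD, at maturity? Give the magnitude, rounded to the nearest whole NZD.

NZD 18,898

T = 1 year.
Invest the CHF and cover forward: 880,000 × 1.017700 × 1.4588 = NZD 1,306,466.27.
Convert at spot and invest in NZD: 880,000 × 1.3479 × 1.085500 = NZD 1,287,568.00.
The quoted forward overvalues CHF, so borrow NZD, buy CHF at spot, deposit the CHF at 1.77%, and sell the proceeds forward at 1.4588.
Profit = 1,306,466.27 − 1,287,568.00 = NZD 18,898.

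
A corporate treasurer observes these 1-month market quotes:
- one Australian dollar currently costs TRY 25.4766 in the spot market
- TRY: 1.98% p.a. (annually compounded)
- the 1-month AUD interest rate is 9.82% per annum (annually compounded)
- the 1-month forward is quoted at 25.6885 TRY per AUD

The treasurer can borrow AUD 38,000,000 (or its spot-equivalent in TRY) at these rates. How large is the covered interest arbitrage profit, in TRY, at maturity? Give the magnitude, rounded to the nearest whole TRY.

TRY 14,118,918

T = 1/12 years.
Invest the AUD and cover forward: 38,000,000 × 1.00783658621 × 25.6885 = TRY 983,812,785.50.
Convert at spot and invest in TRY: 38,000,000 × 25.4766 × 1.00163521297 = TRY 969,693,867.34.
The quoted forward overvalues AUD, so borrow TRY, buy AUD at spot, deposit the AUD at 9.82%, and sell the proceeds forward at 25.6885.
The gap between the two covered legs is TRY 14,118,918.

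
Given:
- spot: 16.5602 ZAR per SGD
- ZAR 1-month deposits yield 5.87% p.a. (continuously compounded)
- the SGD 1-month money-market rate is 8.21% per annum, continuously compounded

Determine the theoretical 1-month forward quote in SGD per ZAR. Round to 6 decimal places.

T = 1/12 years.
Growth of 1 ZAR over T: e^(0.0587×1/12) = 1.0049037.
SGD growth factor: e^(0.0821×1/12) = 1.0068651.
So F = 16.5602 × 1.0049037 / 1.0068651 = 16.52794 (ZAR/SGD).
Invert for SGD per ZAR: 1 / 16.52794 = 0.060504.

0.060504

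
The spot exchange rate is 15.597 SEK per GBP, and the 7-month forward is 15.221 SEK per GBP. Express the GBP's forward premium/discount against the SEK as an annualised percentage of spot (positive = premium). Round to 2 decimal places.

-4.13%

T = 7/12 years.
GBP trades forward at -2.41072% vs spot over the period.
×(1/T) gives -4.13% p.a.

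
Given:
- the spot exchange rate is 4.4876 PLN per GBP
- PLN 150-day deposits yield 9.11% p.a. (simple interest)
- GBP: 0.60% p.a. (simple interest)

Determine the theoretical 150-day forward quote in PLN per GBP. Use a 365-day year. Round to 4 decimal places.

T = 150/365 years.
PLN growth factor: 1 + 0.0911×150/365 = 1.0374384.
Growth of 1 GBP over T: 1 + 0.0060×150/365 = 1.0024658.
Forward (PLN per GBP) = 4.4876 × 1.0374384 / 1.0024658 = 4.644157.

4.6442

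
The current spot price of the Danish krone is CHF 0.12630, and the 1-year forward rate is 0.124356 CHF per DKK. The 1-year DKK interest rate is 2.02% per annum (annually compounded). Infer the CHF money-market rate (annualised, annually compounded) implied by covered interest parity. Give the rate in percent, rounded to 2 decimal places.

T = 1 year.
F/S = 0.124356/0.1263 = 0.9846081 = (growth of CHF) / (growth of DKK).
The DKK side grows by (1 + 0.0202)^1 = 1.020200.
Hence g_CHF = 1.0044972.
r = 1.0044972^(1/1) − 1 = 0.004497 → 0.45%.

0.45%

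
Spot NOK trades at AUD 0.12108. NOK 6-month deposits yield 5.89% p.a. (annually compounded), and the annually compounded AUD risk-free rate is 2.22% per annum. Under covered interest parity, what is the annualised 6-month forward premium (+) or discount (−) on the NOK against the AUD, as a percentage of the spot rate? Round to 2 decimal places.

-3.50%

T = 6/12 years.
CIP forward (AUD per NOK) = 0.12108 × 1.0110391/1.0290287 = 0.11896327.
Annualised premium = (F − S)/S × (1/T) = (0.11896327 − 0.12108)/0.12108 ÷ (6/12) = -3.50%.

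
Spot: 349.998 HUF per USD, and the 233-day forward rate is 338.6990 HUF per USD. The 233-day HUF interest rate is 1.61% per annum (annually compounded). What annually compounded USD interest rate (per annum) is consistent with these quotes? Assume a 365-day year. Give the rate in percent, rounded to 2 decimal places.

T = 233/365 years.
F/S = 338.699/349.998 = 0.9677170 = (growth of HUF) / (growth of USD).
HUF growth factor: (1 + 0.0161)^(233/365) = 1.0102478.
That pins the USD growth at 1.0439496.
r = 1.0439496^(365/233) − 1 = 0.069700 → 6.97%.

6.97%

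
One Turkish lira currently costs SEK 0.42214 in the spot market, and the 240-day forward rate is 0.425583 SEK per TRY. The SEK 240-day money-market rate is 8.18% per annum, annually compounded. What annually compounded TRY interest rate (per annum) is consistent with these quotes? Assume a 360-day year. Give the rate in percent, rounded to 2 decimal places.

T = 240/360 years.
CIP gives F = S · g_SEK/g_TRY, so g_SEK/g_TRY = 0.425583/0.42214 = 1.0081561.
The SEK side grows by (1 + 0.0818)^(240/360) = 1.0538157.
That pins the TRY growth at 1.0452902.
r = 1.0452902^(360/240) − 1 = 0.068699 → 6.87%.

6.87%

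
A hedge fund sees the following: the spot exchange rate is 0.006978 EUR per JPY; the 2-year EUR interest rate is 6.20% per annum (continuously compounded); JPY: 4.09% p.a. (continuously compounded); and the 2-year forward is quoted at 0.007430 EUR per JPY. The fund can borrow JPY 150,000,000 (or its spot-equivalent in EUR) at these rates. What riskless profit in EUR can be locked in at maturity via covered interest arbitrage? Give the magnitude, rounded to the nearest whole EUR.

T = 2 years.
Invest the JPY and cover forward: 150,000,000 × 1.08523874 × 0.007430 = EUR 1,209,498.58.
Convert at spot and invest in EUR: 150,000,000 × 0.006978 × 1.132015871 = EUR 1,184,881.01.
The quoted forward overvalues JPY, so borrow EUR, buy JPY at spot, deposit the JPY at 4.09%, and sell the proceeds forward at 0.007430.
The gap between the two covered legs is EUR 24,618.

EUR 24,618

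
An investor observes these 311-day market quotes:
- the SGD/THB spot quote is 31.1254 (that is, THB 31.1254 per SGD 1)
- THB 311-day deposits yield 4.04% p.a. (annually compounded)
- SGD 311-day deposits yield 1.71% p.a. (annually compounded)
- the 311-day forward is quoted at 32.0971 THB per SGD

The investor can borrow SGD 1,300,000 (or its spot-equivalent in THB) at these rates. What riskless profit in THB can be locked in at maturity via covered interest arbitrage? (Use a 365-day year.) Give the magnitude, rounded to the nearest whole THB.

THB 481,643

T = 311/365 years.
Route A — deposit SGD, sell forward: 1,300,000 × 1.0145518263 × 32.0971 = THB 42,333,422.85.
Route B — convert at spot, deposit THB: 1,300,000 × 31.1254 × 1.0343216974 = THB 41,851,779.53.
The quoted forward overvalues SGD, so borrow THB, buy SGD at spot, deposit the SGD at 1.71%, and sell the proceeds forward at 32.0971.
The gap between the two covered legs is THB 481,643.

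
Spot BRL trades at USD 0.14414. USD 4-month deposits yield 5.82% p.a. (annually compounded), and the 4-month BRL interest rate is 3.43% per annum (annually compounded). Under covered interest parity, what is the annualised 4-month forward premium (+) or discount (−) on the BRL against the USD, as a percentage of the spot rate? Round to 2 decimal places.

T = 4/12 years.
F = S · g_USD/g_BRL = 0.14414 × 1.0190354/1.011305 = 0.14524180.
Annualised premium = (F − S)/S × (1/T) = (0.14524180 − 0.14414)/0.14414 ÷ (4/12) = 2.29%.

+2.29%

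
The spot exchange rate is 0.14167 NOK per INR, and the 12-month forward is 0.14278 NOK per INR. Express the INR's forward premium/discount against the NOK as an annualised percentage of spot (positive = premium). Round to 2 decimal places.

T = 1 year.
(F − S)/S = (0.14278 − 0.14167)/0.14167 = 0.0078351.
Annualise by dividing by T: 0.0078351 / 1 = 0.007835 → 0.78%.

+0.78%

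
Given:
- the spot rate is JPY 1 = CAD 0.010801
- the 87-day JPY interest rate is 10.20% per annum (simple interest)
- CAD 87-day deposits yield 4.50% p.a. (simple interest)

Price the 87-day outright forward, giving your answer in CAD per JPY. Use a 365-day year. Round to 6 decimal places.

T = 87/365 years.
CAD growth factor: 1 + 0.0450×87/365 = 1.010726.
Growth of 1 JPY over T: 1 + 0.1020×87/365 = 1.0243123.
CIP: F = S · (grow CAD)/(grow JPY) = 0.010801 × 1.010726/1.0243123 = 0.01065774 CAD per JPY.

0.010658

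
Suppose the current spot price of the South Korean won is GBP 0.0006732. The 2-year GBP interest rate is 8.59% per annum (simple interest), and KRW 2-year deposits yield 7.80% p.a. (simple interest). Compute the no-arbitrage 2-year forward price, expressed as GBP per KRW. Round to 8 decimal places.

0.00068240

T = 2 years.
GBP accumulates by 1 + 0.0859×2 = 1.171800.
Growth of 1 KRW over T: 1 + 0.0780×2 = 1.156000.
Forward (GBP per KRW) = 0.0006732 × 1.171800 / 1.156000 = 0.0006824012.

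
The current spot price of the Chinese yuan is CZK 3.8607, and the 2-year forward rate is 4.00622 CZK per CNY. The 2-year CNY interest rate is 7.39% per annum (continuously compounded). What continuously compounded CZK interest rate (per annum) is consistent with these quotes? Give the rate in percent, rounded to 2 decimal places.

T = 2 years.
CIP gives F = S · g_CZK/g_CNY, so g_CZK/g_CNY = 4.00622/3.8607 = 1.0376926.
CNY growth factor: e^(0.0739×2) = 1.159281.
So the CZK growth factor = 1.2029773.
r = ln(1.2029773)/2 = 0.092400 → 9.24%.

9.24%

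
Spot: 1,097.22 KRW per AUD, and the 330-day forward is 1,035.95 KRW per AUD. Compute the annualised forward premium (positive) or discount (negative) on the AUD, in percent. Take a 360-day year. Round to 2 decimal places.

T = 330/360 years.
AUD trades forward at -5.58411% vs spot over the period.
×(1/T) gives -6.09% p.a.

-6.09%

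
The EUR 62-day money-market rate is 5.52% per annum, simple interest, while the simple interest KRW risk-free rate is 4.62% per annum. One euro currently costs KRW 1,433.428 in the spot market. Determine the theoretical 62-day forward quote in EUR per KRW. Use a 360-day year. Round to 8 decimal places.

0.00069870

T = 62/360 years.
KRW growth factor: 1 + 0.0462×62/360 = 1.0079567.
EUR growth factor: 1 + 0.0552×62/360 = 1.0095067.
So F = 1433.428 × 1.0079567 / 1.0095067 = 1431.227 (KRW/EUR).
Invert for EUR per KRW: 1 / 1431.227 = 0.00069870.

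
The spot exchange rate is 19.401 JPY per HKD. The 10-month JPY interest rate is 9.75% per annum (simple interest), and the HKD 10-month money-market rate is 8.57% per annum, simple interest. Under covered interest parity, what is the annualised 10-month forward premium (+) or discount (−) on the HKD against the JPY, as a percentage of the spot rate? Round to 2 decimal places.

T = 10/12 years.
F = S · g_JPY/g_HKD = 19.401 × 1.081250/1.0714167 = 19.579059.
Annualised premium = (F − S)/S × (1/T) = (19.579059 − 19.401)/19.401 ÷ (10/12) = 1.10%.

+1.10%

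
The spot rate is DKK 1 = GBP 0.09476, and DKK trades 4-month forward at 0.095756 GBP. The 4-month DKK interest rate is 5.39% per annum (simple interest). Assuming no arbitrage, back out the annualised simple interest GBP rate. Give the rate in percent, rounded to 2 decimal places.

T = 4/12 years.
CIP gives F = S · g_GBP/g_DKK, so g_GBP/g_DKK = 0.095756/0.09476 = 1.0105108.
The DKK side grows by 1 + 0.0539×4/12 = 1.0179667.
So the GBP growth factor = 1.0286663.
(1.0286663 − 1)/T = 0.085999, i.e. 8.60%.

8.60%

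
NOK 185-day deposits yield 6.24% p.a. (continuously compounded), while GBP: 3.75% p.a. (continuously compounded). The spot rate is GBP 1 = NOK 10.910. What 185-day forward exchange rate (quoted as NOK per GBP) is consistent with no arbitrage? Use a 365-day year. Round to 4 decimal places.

T = 185/365 years.
NOK accumulates by e^(0.0624×185/365) = 1.03213286.
GBP accumulates by e^(0.0375×185/365) = 1.01918863.
So F = 10.91 × 1.03213286 / 1.01918863 = 11.048563 (NOK/GBP).

11.0486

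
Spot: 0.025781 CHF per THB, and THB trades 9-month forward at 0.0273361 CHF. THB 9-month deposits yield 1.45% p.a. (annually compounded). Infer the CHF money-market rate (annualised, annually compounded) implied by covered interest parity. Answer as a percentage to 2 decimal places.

9.69%

T = 9/12 years.
By CIP, F/S equals the CHF-to-THB growth ratio: 0.0273361/0.025781 = 1.0603196.
The THB side grows by (1 + 0.0145)^(9/12) = 1.0108554.
That pins the CHF growth at 1.0718298.
Annualise: 1.0718298^(12/9) − 1 = 0.096902 = 9.69%.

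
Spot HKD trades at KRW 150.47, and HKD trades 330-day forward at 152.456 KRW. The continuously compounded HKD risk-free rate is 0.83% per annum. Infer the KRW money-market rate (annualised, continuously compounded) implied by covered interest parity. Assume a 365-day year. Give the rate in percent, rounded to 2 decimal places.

T = 330/365 years.
F/S = 152.456/150.47 = 1.0131986 = (growth of KRW) / (growth of HKD).
HKD growth factor: e^(0.0083×330/365) = 1.0075323.
That pins the KRW growth at 1.0208303.
r = ln(1.0208303)/(330/365) = 0.022803 → 2.28%.

2.28%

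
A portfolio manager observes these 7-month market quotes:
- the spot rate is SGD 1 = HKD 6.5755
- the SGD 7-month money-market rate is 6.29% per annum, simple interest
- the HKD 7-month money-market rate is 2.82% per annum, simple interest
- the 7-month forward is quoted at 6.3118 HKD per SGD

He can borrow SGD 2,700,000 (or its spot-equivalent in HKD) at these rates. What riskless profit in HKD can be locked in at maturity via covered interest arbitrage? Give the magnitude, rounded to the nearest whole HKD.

HKD 378,747

T = 7/12 years.
Keep in SGD, deliver into the forward: 2,700,000·1.0366916667·6.3118 = HKD 17,667,154.25.
Swap to HKD now, deposit: 2,700,000·6.5755·1.016450 = HKD 18,045,900.83.
The quoted forward undervalues SGD, so borrow SGD, convert to HKD at spot, deposit the HKD at 2.82%, and buy SGD forward at 6.3118 to cover the loan.
Arbitrage profit = |17,667,154.25 − 18,045,900.83| = HKD 378,747.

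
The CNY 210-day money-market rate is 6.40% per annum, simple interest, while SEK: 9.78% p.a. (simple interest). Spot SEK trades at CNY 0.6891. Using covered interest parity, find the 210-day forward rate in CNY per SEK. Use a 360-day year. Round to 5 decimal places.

T = 210/360 years.
CNY growth factor: 1 + 0.0640×210/360 = 1.0373333.
Growth of 1 SEK over T: 1 + 0.0978×210/360 = 1.057050.
CIP: F = S · (grow CNY)/(grow SEK) = 0.6891 × 1.0373333/1.057050 = 0.6762465 CNY per SEK.

0.67625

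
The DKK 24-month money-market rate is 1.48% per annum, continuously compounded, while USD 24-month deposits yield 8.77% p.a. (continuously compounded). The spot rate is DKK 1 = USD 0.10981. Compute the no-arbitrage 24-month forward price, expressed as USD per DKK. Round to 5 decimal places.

0.12705

T = 2 years.
USD growth factor: e^(0.0877×2) = 1.1917228.
DKK growth factor: e^(0.0148×2) = 1.0300424.
So F = 0.10981 × 1.1917228 / 1.0300424 = 0.1270463 (USD/DKK).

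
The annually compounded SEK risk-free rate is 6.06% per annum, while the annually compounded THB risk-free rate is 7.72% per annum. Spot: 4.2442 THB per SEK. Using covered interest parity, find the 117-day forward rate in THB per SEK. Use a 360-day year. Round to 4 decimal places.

4.2657

T = 117/360 years.
THB accumulates by (1 + 0.0772)^(117/360) = 1.0244631.
SEK accumulates by (1 + 0.0606)^(117/360) = 1.0193053.
CIP: F = S · (grow THB)/(grow SEK) = 4.2442 × 1.0244631/1.0193053 = 4.265676 THB per SEK.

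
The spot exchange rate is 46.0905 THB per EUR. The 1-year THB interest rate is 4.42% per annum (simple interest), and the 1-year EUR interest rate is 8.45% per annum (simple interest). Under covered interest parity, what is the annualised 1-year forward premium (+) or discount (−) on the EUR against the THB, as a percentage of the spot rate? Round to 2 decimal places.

-3.72%

T = 1 year.
F = S · g_THB/g_EUR = 46.0905 × 1.044200/1.084500 = 44.3777779.
Annualised premium = (F − S)/S × (1/T) = (44.3777779 − 46.0905)/46.0905 ÷ 1 = -3.72%.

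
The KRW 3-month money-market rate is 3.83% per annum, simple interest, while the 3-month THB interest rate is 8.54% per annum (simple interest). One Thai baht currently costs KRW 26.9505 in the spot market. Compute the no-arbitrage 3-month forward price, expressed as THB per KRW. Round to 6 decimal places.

T = 3/12 years.
Growth of 1 KRW over T: 1 + 0.0383×3/12 = 1.009575.
Growth of 1 THB over T: 1 + 0.0854×3/12 = 1.021350.
CIP: F = S · (grow KRW)/(grow THB) = 26.9505 × 1.009575/1.021350 = 26.63979 KRW per THB.
Quoted the other way: 1/26.63979 = 0.037538 THB per KRW.

0.037538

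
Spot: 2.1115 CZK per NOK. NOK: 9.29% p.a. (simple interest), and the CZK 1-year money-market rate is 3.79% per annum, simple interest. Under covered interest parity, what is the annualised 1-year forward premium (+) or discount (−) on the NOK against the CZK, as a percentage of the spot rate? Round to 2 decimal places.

-5.03%

T = 1 year.
No-arbitrage forward: 2.1115 × 1.037900 / 1.092900 = 2.0052391 CZK/NOK.
Annualised premium = (F − S)/S × (1/T) = (2.0052391 − 2.1115)/2.1115 ÷ 1 = -5.03%.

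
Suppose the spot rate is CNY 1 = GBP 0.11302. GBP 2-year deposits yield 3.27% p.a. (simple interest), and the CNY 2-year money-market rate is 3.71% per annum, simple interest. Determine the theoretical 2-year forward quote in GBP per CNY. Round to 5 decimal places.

0.11209

T = 2 years.
Growth of 1 GBP over T: 1 + 0.0327×2 = 1.065400.
Growth of 1 CNY over T: 1 + 0.0371×2 = 1.074200.
So F = 0.11302 × 1.065400 / 1.074200 = 0.1120941 (GBP/CNY).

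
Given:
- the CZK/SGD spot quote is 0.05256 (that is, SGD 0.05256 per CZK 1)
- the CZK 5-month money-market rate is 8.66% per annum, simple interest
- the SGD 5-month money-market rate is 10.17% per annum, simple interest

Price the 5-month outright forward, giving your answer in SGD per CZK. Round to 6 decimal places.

0.052879

T = 5/12 years.
Growth of 1 SGD over T: 1 + 0.1017×5/12 = 1.042375.
CZK accumulates by 1 + 0.0866×5/12 = 1.0360833.
Forward (SGD per CZK) = 0.05256 × 1.042375 / 1.0360833 = 0.05287917.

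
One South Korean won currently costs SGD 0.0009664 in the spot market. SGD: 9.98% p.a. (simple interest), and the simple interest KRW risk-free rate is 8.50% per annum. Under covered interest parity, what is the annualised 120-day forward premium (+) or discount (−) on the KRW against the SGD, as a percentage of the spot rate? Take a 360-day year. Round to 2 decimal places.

+1.44%

T = 120/360 years.
No-arbitrage forward: 0.0009664 × 1.0332667 / 1.0283333 = 0.0009710363 SGD/KRW.
Annualised premium = (F − S)/S × (1/T) = (0.0009710363 − 0.0009664)/0.0009664 ÷ (120/360) = 1.44%.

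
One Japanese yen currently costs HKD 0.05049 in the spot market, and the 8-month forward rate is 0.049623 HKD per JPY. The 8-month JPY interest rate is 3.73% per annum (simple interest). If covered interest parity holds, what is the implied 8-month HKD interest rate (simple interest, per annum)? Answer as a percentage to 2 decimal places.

T = 8/12 years.
F/S = 0.049623/0.05049 = 0.9828283 = (growth of HKD) / (growth of JPY).
The JPY side grows by 1 + 0.0373×8/12 = 1.0248667.
That pins the HKD growth at 1.007268.
r = (1.007268 − 1)/(8/12) = 0.010902 → 1.09%.

1.09%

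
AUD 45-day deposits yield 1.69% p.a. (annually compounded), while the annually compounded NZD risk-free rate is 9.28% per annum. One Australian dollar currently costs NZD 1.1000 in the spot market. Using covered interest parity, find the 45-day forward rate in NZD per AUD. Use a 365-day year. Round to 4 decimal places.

T = 45/365 years.
Growth of 1 NZD over T: (1 + 0.0928)^(45/365) = 1.011001.
Growth of 1 AUD over T: (1 + 0.0169)^(45/365) = 1.0020683.
So F = 1.1 × 1.011001 / 1.0020683 = 1.109806 (NZD/AUD).

1.1098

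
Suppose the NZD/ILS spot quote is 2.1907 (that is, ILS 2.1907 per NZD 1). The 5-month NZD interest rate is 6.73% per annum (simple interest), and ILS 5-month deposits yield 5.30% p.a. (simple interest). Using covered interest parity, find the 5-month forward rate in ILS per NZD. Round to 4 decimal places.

2.1780

T = 5/12 years.
ILS accumulates by 1 + 0.0530×5/12 = 1.0220833.
Growth of 1 NZD over T: 1 + 0.0673×5/12 = 1.0280417.
CIP: F = S · (grow ILS)/(grow NZD) = 2.1907 × 1.0220833/1.0280417 = 2.178003 ILS per NZD.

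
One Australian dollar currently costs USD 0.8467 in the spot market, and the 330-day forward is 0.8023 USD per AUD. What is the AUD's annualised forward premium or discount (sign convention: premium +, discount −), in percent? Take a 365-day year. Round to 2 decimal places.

-5.80%

T = 330/365 years.
AUD trades forward at -5.24389% vs spot over the period.
Per annum: -0.0524389 / (330/365) = -0.058001 = -5.80%.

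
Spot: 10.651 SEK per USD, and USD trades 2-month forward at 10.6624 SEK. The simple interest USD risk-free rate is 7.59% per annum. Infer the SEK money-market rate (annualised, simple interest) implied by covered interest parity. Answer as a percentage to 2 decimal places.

8.24%

T = 2/12 years.
F/S = 10.6624/10.651 = 1.0010703 = (growth of SEK) / (growth of USD).
The USD side grows by 1 + 0.0759×2/12 = 1.012650.
That pins the SEK growth at 1.0137338.
(1.0137338 − 1)/T = 0.082403, i.e. 8.24%.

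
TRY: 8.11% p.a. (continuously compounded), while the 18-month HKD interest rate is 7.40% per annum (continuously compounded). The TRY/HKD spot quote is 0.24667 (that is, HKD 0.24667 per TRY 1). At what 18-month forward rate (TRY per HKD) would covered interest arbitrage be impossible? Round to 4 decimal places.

T = 18/12 years.
HKD growth factor: e^(0.0740×18/12) = 1.1173949.
TRY growth factor: e^(0.0811×18/12) = 1.1293588.
So F = 0.24667 × 1.1173949 / 1.1293588 = 0.2440569 (HKD/TRY).
Invert for TRY per HKD: 1 / 0.2440569 = 4.0974.

4.0974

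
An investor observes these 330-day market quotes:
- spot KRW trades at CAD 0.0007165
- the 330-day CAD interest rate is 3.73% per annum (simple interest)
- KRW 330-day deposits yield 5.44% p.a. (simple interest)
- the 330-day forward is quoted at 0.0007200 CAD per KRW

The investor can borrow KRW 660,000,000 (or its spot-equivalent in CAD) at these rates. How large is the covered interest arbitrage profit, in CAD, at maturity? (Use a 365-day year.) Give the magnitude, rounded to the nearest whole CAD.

CAD 9,735

T = 330/365 years.
Route A — deposit KRW, sell forward: 660,000,000 × 1.04918356 × 0.0007200 = CAD 498,572.03.
Route B — convert at spot, deposit CAD: 660,000,000 × 0.0007165 × 1.03372329 = CAD 488,837.41.
The quoted forward overvalues KRW, so borrow CAD, buy KRW at spot, deposit the KRW at 5.44%, and sell the proceeds forward at 0.0007200.
Arbitrage profit = |498,572.03 − 488,837.41| = CAD 9,735.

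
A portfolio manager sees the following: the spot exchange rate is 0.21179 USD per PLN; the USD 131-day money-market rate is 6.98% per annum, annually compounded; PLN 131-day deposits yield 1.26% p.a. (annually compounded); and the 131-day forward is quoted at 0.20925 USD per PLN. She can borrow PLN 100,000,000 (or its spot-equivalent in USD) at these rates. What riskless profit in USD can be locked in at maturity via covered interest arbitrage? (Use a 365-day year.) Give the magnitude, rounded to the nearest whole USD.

T = 131/365 years.
Invest the PLN and cover forward: 100,000,000 × 1.0045040519 × 0.20925 = USD 21,019,247.29.
Convert at spot and invest in USD: 100,000,000 × 0.21179 × 1.0245114613 = USD 21,698,128.24.
The quoted forward undervalues PLN, so borrow PLN, convert to USD at spot, deposit the USD at 6.98%, and buy PLN forward at 0.20925 to cover the loan.
Arbitrage profit = |21,019,247.29 − 21,698,128.24| = USD 678,881.

USD 678,881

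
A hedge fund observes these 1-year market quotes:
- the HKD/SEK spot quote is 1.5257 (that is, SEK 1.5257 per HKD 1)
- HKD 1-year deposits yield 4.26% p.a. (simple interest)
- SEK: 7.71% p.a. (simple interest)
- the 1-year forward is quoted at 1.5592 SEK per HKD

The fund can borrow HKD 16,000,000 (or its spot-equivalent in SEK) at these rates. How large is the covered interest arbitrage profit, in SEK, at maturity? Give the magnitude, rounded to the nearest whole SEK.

T = 1 year.
Route A — deposit HKD, sell forward: 16,000,000 × 1.042600 × 1.5592 = SEK 26,009,950.72.
Route B — convert at spot, deposit SEK: 16,000,000 × 1.5257 × 1.077100 = SEK 26,293,303.52.
The quoted forward undervalues HKD, so borrow HKD, convert to SEK at spot, deposit the SEK at 7.71%, and buy HKD forward at 1.5592 to cover the loan.
Arbitrage profit = |26,009,950.72 − 26,293,303.52| = SEK 283,353.

SEK 283,353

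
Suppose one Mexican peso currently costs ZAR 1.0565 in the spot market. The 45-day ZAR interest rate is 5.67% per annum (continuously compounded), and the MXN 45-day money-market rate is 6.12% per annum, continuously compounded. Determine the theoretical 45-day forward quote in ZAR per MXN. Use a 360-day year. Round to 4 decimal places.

T = 45/360 years.
ZAR growth factor: e^(0.0567×45/360) = 1.0071127.
MXN accumulates by e^(0.0612×45/360) = 1.0076793.
CIP: F = S · (grow ZAR)/(grow MXN) = 1.0565 × 1.0071127/1.0076793 = 1.055906 ZAR per MXN.

1.0559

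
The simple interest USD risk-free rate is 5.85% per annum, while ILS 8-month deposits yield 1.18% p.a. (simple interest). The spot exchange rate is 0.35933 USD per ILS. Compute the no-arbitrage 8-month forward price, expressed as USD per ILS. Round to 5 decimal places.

T = 8/12 years.
Growth of 1 USD over T: 1 + 0.0585×8/12 = 1.039000.
Growth of 1 ILS over T: 1 + 0.0118×8/12 = 1.0078667.
Forward (USD per ILS) = 0.35933 × 1.039000 / 1.0078667 = 0.3704298.

0.37043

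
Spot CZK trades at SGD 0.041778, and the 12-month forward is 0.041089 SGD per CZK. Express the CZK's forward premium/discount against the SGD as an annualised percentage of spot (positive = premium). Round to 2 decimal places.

T = 1 year.
(F − S)/S = (0.041089 − 0.041778)/0.041778 = -0.0164919.
Per annum: -0.0164919 / 1 = -0.016492 = -1.65%.

-1.65%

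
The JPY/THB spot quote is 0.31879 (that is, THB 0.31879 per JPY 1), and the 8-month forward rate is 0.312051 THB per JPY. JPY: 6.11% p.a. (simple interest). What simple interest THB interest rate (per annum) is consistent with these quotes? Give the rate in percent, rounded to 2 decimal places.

2.81%

T = 8/12 years.
F/S = 0.312051/0.31879 = 0.9788607 = (growth of THB) / (growth of JPY).
The JPY side grows by 1 + 0.0611×8/12 = 1.0407333.
Hence g_THB = 1.0187329.
r = (1.0187329 − 1)/(8/12) = 0.028099 → 2.81%.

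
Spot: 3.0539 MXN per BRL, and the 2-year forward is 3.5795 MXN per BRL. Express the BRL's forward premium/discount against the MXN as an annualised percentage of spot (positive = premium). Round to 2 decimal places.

+8.61%

T = 2 years.
BRL trades forward at +17.21078% vs spot over the period.
×(1/T) gives 8.61% p.a.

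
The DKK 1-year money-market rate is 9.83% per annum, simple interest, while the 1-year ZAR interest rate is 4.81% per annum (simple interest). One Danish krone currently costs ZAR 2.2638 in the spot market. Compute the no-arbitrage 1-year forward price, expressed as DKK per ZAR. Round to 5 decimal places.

T = 1 year.
Growth of 1 ZAR over T: 1 + 0.0481×1 = 1.048100.
DKK accumulates by 1 + 0.0983×1 = 1.098300.
CIP: F = S · (grow ZAR)/(grow DKK) = 2.2638 × 1.048100/1.098300 = 2.160328 ZAR per DKK.
Invert for DKK per ZAR: 1 / 2.160328 = 0.46289.

0.46289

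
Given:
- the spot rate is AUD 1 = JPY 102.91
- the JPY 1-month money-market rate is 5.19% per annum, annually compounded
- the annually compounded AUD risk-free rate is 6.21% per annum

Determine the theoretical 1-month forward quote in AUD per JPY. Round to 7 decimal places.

T = 1/12 years.
Growth of 1 JPY over T: (1 + 0.0519)^(1/12) = 1.0042254.
Growth of 1 AUD over T: (1 + 0.0621)^(1/12) = 1.0050333.
So F = 102.91 × 1.0042254 / 1.0050333 = 102.8273 (JPY/AUD).
Quoted the other way: 1/102.8273 = 0.0097250 AUD per JPY.

0.0097250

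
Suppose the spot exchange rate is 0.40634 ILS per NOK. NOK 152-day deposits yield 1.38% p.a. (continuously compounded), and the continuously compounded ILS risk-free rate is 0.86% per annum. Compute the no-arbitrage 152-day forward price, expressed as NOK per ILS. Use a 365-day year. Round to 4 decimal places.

T = 152/365 years.
ILS growth factor: e^(0.0086×152/365) = 1.0035878.
NOK accumulates by e^(0.0138×152/365) = 1.0057634.
CIP: F = S · (grow ILS)/(grow NOK) = 0.40634 × 1.0035878/1.0057634 = 0.4054610 ILS per NOK.
Invert for NOK per ILS: 1 / 0.4054610 = 2.4663.

2.4663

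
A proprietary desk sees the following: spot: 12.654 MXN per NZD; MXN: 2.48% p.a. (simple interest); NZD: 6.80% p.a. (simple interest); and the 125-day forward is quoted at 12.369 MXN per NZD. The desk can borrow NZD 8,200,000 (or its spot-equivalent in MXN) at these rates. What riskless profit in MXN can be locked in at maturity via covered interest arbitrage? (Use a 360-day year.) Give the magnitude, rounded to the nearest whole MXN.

MXN 835,737

T = 125/360 years.
Keep in NZD, deliver into the forward: 8,200,000·1.02361111111·12.369 = MXN 103,820,575.83.
Swap to MXN now, deposit: 8,200,000·12.654·1.00861111111 = MXN 104,656,313.00.
The quoted forward undervalues NZD, so borrow NZD, convert to MXN at spot, deposit the MXN at 2.48%, and buy NZD forward at 12.369 to cover the loan.
The gap between the two covered legs is MXN 835,737.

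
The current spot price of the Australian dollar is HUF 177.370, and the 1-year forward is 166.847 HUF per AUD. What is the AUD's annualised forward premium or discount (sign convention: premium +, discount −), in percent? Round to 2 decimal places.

-5.93%

T = 1 year.
AUD trades forward at -5.93280% vs spot over the period.
×(1/T) gives -5.93% p.a.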